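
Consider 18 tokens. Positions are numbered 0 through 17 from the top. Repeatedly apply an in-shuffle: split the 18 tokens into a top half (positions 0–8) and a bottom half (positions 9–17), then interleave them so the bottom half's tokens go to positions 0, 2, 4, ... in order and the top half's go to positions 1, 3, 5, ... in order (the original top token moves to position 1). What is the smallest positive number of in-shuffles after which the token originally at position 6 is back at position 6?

Follow position 6 under repeated in-shuffles:
6 → 13 → 8 → 17 → 16 → 14 → 10 → 2 → 5 → 11 → 4 → 9 → 0 → 1 → 3 → 7 → 15 → 12 → 6
It first returns after 18 in-shuffles.

18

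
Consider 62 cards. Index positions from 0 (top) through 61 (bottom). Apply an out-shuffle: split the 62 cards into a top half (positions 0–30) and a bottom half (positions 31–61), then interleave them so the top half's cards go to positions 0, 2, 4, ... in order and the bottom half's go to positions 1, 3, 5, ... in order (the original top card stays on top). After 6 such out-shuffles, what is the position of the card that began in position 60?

58

Track the card's position through each out-shuffle:
60 → 59 → 57 → 53 → 45 → 29 → 58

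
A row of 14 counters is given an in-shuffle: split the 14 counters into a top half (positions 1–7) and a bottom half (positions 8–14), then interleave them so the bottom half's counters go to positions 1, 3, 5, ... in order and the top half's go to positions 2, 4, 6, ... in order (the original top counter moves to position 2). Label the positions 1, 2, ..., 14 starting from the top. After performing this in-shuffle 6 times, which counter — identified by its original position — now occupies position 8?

2

Work backwards from position 8, undoing one in-shuffle at a time:
8 ← 4 ← 2 ← 1 ← 8 ← 4 ← 2
So the counter now at position 8 started at position 2.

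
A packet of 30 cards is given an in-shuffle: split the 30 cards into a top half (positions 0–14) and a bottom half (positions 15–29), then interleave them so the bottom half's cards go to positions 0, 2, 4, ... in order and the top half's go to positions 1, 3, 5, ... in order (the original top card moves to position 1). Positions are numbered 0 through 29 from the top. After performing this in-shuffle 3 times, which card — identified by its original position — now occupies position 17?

9

Work backwards from position 17, undoing one in-shuffle at a time:
17 ← 8 ← 19 ← 9
So the card now at position 17 started at position 9.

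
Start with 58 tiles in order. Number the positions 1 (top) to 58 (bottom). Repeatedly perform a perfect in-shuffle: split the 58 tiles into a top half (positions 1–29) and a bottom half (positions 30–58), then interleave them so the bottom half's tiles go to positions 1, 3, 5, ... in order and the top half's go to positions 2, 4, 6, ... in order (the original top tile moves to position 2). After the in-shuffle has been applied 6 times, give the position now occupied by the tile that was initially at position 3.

Track the tile's position through each in-shuffle:
3 → 6 → 12 → 24 → 48 → 37 → 15

15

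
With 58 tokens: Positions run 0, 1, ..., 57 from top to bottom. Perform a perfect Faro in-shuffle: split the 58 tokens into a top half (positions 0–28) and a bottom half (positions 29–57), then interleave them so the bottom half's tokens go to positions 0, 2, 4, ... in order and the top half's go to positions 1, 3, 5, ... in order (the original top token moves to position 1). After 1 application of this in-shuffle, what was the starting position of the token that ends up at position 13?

Work backwards from position 13, undoing one in-shuffle at a time:
13 ← 6
So the token now at position 13 started at position 6.

6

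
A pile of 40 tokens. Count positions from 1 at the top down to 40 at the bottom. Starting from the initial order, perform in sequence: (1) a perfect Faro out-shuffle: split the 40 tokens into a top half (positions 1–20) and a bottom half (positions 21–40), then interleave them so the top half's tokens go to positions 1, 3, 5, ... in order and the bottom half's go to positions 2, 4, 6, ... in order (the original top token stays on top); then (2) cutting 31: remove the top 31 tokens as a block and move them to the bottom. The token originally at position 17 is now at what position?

Track the token from position 17 forward through each operation:
  after op 1 (out-shuffle): 17 → 33
  after op 2 (cut 31): 33 → 2

2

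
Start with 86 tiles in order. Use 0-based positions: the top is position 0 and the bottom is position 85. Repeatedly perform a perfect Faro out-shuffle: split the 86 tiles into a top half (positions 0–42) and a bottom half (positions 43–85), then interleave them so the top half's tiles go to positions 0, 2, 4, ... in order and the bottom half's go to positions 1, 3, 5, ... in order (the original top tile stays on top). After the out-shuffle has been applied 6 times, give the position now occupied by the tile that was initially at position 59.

Track the tile's position through each out-shuffle:
59 → 33 → 66 → 47 → 9 → 18 → 36

36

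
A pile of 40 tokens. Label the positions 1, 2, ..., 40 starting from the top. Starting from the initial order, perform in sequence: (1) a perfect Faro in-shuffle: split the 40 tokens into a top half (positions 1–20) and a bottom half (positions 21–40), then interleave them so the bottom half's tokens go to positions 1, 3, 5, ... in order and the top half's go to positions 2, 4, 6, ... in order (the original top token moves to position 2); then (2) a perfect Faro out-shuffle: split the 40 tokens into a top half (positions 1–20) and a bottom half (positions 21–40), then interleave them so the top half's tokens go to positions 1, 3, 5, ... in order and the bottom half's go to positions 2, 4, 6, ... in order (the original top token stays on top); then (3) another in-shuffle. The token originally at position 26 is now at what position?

Track the token from position 26 forward through each operation:
  after op 1 (in-shuffle): 26 → 11
  after op 2 (out-shuffle): 11 → 21
  after op 3 (in-shuffle): 21 → 1

1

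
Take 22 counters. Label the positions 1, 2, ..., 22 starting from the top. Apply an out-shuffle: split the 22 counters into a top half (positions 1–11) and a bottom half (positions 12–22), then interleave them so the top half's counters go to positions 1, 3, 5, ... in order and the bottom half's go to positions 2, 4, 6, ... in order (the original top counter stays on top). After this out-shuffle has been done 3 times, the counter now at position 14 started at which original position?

Work backwards from position 14, undoing one out-shuffle at a time:
14 ← 18 ← 20 ← 21
So the counter now at position 14 started at position 21.

21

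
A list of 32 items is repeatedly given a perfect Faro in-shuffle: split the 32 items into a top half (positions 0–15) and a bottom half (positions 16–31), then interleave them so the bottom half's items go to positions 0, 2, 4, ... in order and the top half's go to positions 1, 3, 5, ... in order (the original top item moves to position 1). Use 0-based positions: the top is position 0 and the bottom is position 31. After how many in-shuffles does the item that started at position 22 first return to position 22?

Follow position 22 under repeated in-shuffles:
22 → 12 → 25 → 18 → 4 → 9 → 19 → 6 → 13 → 27 → 22
It first returns after 10 in-shuffles.

10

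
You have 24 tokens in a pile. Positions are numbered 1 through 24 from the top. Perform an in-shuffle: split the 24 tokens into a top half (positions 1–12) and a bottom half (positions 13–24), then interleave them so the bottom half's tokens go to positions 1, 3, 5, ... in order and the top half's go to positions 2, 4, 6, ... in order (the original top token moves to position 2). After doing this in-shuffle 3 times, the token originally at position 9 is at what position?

Track the token's position through each in-shuffle:
9 → 18 → 11 → 22

22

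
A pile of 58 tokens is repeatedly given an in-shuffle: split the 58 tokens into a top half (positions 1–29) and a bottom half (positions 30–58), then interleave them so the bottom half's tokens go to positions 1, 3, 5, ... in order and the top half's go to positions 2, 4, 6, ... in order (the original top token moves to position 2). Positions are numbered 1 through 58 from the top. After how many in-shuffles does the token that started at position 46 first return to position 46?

58

Follow position 46 under repeated in-shuffles:
46 → 33 → 7 → 14 → 28 → 56 → 53 → 47 → ... → 46 (length 58)
It first returns after 58 in-shuffles.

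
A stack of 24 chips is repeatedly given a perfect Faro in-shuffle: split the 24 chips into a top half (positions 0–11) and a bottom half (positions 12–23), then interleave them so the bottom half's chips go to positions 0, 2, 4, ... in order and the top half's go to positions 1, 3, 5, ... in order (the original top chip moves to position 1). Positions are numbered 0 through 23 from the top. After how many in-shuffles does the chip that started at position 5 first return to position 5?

Follow position 5 under repeated in-shuffles:
5 → 11 → 23 → 22 → 20 → 16 → 8 → 17 → 10 → 21 → 18 → 12 → 0 → 1 → 3 → 7 → 15 → 6 → 13 → 2 → 5
It first returns after 20 in-shuffles.

20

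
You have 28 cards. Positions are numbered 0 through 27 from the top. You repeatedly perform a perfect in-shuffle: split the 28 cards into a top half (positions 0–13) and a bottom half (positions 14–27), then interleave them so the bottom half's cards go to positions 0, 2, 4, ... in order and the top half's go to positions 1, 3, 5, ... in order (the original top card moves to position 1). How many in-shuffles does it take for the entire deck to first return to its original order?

28

The in-shuffle permutes the 28 positions with cycle lengths [28].
Every card is home exactly when every cycle has completed a whole number of laps, i.e. after lcm(28) = 28 in-shuffles.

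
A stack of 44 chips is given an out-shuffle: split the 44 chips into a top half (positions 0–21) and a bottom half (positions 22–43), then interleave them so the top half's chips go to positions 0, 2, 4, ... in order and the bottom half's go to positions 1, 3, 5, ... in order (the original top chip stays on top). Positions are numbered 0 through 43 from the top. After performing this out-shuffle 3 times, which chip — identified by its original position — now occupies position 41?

32

Work backwards from position 41, undoing one out-shuffle at a time:
41 ← 42 ← 21 ← 32
So the chip now at position 41 started at position 32.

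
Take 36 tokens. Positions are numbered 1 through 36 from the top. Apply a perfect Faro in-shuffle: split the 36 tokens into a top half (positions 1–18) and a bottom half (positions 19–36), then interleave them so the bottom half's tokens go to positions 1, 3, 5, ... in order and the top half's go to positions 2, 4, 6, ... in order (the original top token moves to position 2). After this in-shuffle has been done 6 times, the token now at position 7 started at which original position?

3

Work backwards from position 7, undoing one in-shuffle at a time:
7 ← 22 ← 11 ← 24 ← 12 ← 6 ← 3
So the token now at position 7 started at position 3.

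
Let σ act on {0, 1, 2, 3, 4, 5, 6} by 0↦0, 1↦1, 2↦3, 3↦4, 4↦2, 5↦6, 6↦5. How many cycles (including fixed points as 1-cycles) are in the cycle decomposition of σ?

Cycle decomposition: (0) (1) (2 3 4) (5 6).
4 cycles.

4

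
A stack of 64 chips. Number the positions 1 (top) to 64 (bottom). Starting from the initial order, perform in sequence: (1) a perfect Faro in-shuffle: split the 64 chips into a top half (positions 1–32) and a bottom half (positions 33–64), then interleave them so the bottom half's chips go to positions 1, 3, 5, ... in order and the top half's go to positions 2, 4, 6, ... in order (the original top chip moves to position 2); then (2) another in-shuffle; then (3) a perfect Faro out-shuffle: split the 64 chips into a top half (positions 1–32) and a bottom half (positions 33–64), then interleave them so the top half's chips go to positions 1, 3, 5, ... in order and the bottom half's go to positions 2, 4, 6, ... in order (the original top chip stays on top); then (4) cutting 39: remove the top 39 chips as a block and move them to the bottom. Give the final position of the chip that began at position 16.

25

Track the chip from position 16 forward through each operation:
  after op 1 (in-shuffle): 16 → 32
  after op 2 (in-shuffle): 32 → 64
  after op 3 (out-shuffle): 64 → 64
  after op 4 (cut 39): 64 → 25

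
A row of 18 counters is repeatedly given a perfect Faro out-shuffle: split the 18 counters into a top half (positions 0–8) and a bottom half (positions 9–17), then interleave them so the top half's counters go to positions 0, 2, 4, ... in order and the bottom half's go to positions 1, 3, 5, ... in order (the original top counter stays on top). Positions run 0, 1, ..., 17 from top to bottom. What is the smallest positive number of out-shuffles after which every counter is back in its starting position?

The out-shuffle permutes the 18 positions with cycle lengths [1, 1, 8, 8].
Every counter is home exactly when every cycle has completed a whole number of laps, i.e. after lcm(1, 8) = 8 out-shuffles.

8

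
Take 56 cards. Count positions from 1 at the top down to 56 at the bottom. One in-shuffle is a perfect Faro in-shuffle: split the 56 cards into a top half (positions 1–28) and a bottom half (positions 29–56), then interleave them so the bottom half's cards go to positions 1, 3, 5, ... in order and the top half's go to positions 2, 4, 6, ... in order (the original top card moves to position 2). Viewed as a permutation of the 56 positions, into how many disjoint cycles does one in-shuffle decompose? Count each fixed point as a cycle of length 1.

Trace each unvisited position around until it returns:
(1 2 4 8 16 32 ... len 18) (3 6 12 24 48 39 ... len 18) (5 10 20 40 23 46 ... len 18) (19 38)
4 cycles in total.

4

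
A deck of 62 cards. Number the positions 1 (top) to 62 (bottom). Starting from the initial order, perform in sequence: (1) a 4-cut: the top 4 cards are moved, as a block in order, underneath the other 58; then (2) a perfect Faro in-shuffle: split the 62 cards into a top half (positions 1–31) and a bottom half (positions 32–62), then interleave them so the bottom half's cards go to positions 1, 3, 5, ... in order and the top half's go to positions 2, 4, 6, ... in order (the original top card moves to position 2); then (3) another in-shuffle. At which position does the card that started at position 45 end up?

Track the card from position 45 forward through each operation:
  after op 1 (cut 4): 45 → 41
  after op 2 (in-shuffle): 41 → 19
  after op 3 (in-shuffle): 19 → 38

38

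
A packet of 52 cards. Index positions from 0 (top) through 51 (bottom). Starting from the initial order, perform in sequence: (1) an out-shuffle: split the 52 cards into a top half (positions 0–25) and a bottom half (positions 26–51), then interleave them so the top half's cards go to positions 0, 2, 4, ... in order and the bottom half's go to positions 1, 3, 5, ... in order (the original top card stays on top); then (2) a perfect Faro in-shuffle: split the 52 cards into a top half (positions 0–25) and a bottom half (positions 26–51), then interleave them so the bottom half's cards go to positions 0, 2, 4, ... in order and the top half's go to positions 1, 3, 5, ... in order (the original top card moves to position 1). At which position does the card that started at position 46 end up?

Track the card from position 46 forward through each operation:
  after op 1 (out-shuffle): 46 → 41
  after op 2 (in-shuffle): 41 → 30

30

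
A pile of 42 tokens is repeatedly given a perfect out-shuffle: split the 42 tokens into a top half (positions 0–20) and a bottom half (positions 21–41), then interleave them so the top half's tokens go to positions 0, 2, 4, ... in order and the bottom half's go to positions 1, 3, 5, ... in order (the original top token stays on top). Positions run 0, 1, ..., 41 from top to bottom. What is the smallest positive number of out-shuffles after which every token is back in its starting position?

20

The out-shuffle permutes the 42 positions with cycle lengths [1, 1, 20, 20].
Every token is home exactly when every cycle has completed a whole number of laps, i.e. after lcm(1, 20) = 20 out-shuffles.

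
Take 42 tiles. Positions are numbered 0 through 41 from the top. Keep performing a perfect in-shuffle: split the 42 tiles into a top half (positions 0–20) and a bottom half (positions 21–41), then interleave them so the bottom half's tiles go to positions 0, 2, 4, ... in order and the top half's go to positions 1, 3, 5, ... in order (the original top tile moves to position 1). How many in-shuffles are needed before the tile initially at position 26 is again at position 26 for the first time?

14

Follow position 26 under repeated in-shuffles:
26 → 10 → 21 → 0 → 1 → 3 → 7 → 15 → 31 → 20 → 41 → 40 → 38 → 34 → 26
It first returns after 14 in-shuffles.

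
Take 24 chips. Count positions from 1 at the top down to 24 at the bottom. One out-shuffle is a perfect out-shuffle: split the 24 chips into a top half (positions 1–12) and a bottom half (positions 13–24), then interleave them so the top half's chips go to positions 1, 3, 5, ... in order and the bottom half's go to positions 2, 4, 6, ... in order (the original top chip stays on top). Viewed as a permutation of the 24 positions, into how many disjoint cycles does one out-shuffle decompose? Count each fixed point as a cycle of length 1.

4

Trace each unvisited position around until it returns:
(1) (2 3 5 9 17 10 ... len 11) (6 11 21 18 12 23 ... len 11) (24)
4 cycles in total.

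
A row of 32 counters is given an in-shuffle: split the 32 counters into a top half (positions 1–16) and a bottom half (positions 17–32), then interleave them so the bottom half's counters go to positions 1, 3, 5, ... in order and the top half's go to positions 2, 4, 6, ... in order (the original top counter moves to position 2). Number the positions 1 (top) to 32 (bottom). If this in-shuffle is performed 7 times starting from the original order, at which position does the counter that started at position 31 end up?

8

Track the counter's position through each in-shuffle:
31 → 29 → 25 → 17 → 1 → 2 → 4 → 8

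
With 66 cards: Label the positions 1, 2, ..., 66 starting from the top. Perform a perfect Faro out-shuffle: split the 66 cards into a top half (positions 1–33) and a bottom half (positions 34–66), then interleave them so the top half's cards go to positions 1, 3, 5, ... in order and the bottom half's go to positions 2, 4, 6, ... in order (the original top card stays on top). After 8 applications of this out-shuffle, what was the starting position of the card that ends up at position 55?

Work backwards from position 55, undoing one out-shuffle at a time:
55 ← 28 ← 47 ← 24 ← 45 ← 23 ← 12 ← 39 ← 20
So the card now at position 55 started at position 20.

20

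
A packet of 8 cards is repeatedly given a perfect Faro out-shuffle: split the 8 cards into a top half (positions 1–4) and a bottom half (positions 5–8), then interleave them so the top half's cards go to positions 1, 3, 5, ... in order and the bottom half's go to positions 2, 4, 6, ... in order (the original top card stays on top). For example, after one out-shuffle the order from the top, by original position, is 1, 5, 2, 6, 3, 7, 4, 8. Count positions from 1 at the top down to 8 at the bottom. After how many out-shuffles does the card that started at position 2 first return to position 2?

3

Follow position 2 under repeated out-shuffles:
2 → 3 → 5 → 2
It first returns after 3 out-shuffles.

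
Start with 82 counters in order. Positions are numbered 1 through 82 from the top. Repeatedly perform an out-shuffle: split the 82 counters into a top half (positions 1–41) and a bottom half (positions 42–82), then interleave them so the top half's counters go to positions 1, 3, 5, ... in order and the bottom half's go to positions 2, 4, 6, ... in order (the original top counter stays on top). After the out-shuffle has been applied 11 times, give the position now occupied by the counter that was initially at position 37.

19

Track the counter's position through each out-shuffle:
37 → 73 → 64 → 46 → 10 → 19 → 37 → 73 → 64 → 46 → 10 → 19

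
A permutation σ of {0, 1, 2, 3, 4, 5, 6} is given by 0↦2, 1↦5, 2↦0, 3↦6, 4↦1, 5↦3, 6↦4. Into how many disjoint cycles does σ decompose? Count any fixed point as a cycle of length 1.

Cycle decomposition: (0 2) (1 5 3 6 4).
2 cycles.

2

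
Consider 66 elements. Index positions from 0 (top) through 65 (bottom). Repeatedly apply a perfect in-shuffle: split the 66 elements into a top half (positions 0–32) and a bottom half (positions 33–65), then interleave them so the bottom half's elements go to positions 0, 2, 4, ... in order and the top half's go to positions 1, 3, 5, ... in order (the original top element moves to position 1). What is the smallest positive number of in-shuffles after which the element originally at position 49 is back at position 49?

66

Follow position 49 under repeated in-shuffles:
49 → 32 → 65 → 64 → 62 → 58 → 50 → 34 → ... → 49 (length 66)
It first returns after 66 in-shuffles.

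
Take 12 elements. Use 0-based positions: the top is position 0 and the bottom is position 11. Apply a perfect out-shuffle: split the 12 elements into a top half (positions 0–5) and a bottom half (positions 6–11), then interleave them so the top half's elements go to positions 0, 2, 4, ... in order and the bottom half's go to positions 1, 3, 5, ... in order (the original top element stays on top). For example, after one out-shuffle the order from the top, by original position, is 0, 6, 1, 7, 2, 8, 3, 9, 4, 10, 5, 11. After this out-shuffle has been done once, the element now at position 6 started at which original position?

3

Work backwards from position 6, undoing one out-shuffle at a time:
6 ← 3
So the element now at position 6 started at position 3.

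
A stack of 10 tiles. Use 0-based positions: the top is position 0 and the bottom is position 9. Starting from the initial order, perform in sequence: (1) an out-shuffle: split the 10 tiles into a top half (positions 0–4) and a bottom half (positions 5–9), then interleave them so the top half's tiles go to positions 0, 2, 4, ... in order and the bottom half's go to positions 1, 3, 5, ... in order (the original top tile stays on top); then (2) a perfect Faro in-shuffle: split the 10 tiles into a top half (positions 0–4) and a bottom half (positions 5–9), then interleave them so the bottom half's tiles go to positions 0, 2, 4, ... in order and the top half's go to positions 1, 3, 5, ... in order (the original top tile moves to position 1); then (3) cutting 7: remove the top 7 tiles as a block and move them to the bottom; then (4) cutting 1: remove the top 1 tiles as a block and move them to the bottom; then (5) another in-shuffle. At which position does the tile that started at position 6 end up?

8

Track the tile from position 6 forward through each operation:
  after op 1 (out-shuffle): 6 → 3
  after op 2 (in-shuffle): 3 → 7
  after op 3 (cut 7): 7 → 0
  after op 4 (cut 1): 0 → 9
  after op 5 (in-shuffle): 9 → 8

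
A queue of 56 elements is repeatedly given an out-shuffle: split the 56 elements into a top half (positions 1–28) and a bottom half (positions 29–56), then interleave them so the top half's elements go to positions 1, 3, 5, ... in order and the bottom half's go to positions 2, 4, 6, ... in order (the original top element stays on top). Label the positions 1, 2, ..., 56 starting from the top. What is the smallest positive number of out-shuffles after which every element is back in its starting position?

The out-shuffle permutes the 56 positions with cycle lengths [1, 1, 4, 10, 20, 20].
Every element is home exactly when every cycle has completed a whole number of laps, i.e. after lcm(1, 4, 10, 20) = 20 out-shuffles.

20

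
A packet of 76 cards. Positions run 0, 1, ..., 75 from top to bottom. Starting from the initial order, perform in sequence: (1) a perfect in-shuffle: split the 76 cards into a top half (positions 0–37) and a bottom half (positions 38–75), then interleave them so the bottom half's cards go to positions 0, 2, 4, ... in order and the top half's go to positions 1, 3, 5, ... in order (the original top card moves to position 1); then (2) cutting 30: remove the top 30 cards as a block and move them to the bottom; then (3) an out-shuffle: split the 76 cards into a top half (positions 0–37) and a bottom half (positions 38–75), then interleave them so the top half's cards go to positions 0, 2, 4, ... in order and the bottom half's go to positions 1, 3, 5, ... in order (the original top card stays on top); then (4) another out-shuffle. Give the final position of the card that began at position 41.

Track the card from position 41 forward through each operation:
  after op 1 (in-shuffle): 41 → 6
  after op 2 (cut 30): 6 → 52
  after op 3 (out-shuffle): 52 → 29
  after op 4 (out-shuffle): 29 → 58

58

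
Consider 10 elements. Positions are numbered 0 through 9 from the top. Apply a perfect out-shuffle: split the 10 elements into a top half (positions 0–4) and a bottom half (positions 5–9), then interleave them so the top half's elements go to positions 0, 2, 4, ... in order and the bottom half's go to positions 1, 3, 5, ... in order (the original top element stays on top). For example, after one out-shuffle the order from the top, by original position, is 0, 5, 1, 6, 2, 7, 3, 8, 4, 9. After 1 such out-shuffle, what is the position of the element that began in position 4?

Track the element's position through each out-shuffle:
4 → 8

8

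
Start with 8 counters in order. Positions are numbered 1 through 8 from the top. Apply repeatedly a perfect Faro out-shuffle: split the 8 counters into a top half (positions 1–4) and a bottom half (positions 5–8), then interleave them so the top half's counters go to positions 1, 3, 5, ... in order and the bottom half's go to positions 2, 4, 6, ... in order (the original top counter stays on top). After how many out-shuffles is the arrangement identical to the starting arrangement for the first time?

The out-shuffle permutes the 8 positions with cycle lengths [1, 1, 3, 3].
Every counter is home exactly when every cycle has completed a whole number of laps, i.e. after lcm(1, 3) = 3 out-shuffles.

3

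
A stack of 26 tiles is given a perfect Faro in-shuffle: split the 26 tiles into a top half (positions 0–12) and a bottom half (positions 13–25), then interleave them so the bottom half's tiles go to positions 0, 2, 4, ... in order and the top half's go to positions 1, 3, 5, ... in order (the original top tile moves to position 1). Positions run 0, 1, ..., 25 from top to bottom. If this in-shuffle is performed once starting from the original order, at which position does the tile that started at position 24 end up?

Track the tile's position through each in-shuffle:
24 → 22

22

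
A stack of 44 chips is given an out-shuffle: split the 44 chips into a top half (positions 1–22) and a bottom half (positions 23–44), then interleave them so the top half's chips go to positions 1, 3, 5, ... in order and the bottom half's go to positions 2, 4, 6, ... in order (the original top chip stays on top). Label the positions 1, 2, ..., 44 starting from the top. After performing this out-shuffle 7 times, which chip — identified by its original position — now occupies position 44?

44

Work backwards from position 44, undoing one out-shuffle at a time:
44 ← 44 ← 44 ← 44 ← 44 ← 44 ← 44 ← 44
So the chip now at position 44 started at position 44.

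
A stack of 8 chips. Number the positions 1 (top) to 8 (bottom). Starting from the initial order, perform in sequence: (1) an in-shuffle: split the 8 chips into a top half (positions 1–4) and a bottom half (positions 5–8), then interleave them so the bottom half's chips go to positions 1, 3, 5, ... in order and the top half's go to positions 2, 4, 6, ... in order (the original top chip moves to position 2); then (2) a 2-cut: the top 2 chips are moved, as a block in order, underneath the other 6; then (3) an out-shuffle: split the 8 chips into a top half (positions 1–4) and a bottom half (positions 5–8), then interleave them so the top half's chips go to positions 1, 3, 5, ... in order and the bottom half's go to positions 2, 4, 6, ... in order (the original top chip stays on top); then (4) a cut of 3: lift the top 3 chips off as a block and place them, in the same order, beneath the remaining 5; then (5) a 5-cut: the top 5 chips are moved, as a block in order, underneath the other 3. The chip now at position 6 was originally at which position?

5

Undo the operations in reverse order, starting from position 6:
  undo op 5 (cut 5): 6 ← 3
  undo op 4 (cut 3): 3 ← 6
  undo op 3 (out-shuffle, from bottom half): 6 ← 7
  undo op 2 (cut 2): 7 ← 1
  undo op 1 (in-shuffle, from bottom half): 1 ← 5
So the chip at position 6 came from original position 5.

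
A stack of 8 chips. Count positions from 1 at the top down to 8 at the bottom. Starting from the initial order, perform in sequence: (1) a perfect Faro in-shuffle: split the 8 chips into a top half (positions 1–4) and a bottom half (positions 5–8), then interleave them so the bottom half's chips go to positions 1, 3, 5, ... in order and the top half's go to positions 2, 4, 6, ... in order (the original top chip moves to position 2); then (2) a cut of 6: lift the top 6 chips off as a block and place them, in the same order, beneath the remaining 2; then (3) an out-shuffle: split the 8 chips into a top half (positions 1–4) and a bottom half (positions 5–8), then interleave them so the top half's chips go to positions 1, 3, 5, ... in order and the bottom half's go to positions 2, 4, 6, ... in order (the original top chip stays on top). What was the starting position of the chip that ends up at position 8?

Undo the operations in reverse order, starting from position 8:
  undo op 3 (out-shuffle, from bottom half): 8 ← 8
  undo op 2 (cut 6): 8 ← 6
  undo op 1 (in-shuffle, from top half): 6 ← 3
So the chip at position 8 came from original position 3.

3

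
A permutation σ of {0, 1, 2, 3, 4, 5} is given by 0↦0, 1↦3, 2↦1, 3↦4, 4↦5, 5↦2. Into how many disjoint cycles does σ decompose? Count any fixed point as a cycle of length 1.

2

Cycle decomposition: (0) (1 3 4 5 2).
2 cycles.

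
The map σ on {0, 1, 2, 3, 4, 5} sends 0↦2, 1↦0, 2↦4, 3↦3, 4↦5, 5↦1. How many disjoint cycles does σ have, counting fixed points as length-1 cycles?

Cycle decomposition: (0 2 4 5 1) (3).
2 cycles.

2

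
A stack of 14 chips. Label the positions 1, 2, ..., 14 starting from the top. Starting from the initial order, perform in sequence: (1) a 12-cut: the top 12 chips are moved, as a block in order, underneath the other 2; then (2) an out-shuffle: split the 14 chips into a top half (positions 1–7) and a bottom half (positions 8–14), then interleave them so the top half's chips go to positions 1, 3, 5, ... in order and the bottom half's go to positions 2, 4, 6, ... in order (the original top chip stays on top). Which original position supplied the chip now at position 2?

6

Undo the operations in reverse order, starting from position 2:
  undo op 2 (out-shuffle, from bottom half): 2 ← 8
  undo op 1 (cut 12): 8 ← 6
So the chip at position 2 came from original position 6.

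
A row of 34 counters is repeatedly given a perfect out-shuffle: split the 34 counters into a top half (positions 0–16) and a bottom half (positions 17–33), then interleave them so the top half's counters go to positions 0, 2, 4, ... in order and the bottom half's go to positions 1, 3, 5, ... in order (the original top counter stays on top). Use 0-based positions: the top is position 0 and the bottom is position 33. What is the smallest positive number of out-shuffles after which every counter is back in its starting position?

The out-shuffle permutes the 34 positions with cycle lengths [1, 1, 2, 10, 10, 10].
Every counter is home exactly when every cycle has completed a whole number of laps, i.e. after lcm(1, 2, 10) = 10 out-shuffles.

10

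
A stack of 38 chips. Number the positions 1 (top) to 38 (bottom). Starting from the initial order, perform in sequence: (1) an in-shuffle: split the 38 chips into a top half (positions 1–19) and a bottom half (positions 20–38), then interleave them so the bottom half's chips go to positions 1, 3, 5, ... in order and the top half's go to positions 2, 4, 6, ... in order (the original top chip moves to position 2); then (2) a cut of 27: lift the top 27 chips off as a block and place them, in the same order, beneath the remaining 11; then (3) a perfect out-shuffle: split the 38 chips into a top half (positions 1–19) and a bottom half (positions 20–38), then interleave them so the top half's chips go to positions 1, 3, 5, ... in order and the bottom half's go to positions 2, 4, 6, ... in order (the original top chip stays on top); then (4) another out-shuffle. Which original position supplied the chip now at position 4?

Undo the operations in reverse order, starting from position 4:
  undo op 4 (out-shuffle, from bottom half): 4 ← 21
  undo op 3 (out-shuffle, from top half): 21 ← 11
  undo op 2 (cut 27): 11 ← 38
  undo op 1 (in-shuffle, from top half): 38 ← 19
So the chip at position 4 came from original position 19.

19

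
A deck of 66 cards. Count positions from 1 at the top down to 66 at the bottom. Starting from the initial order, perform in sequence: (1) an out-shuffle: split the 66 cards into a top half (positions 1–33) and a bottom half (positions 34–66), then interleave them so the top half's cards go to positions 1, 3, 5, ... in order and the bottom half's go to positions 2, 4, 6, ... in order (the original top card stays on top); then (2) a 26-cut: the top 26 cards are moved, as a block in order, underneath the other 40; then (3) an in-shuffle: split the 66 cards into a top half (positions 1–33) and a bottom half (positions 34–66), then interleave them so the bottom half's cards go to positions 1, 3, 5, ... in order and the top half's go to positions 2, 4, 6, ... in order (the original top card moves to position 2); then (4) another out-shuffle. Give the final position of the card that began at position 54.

Track the card from position 54 forward through each operation:
  after op 1 (out-shuffle): 54 → 42
  after op 2 (cut 26): 42 → 16
  after op 3 (in-shuffle): 16 → 32
  after op 4 (out-shuffle): 32 → 63

63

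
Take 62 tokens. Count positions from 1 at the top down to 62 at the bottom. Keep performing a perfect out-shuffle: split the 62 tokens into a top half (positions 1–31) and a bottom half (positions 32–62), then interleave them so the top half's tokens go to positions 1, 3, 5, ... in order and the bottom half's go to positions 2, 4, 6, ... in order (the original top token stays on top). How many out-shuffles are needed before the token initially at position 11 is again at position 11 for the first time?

60

Follow position 11 under repeated out-shuffles:
11 → 21 → 41 → 20 → 39 → 16 → 31 → 61 → ... → 11 (length 60)
It first returns after 60 out-shuffles.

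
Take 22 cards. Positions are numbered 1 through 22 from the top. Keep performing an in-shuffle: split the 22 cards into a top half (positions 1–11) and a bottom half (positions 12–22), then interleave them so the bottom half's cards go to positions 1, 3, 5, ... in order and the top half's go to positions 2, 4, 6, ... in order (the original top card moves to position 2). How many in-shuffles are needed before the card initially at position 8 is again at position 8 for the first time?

11

Follow position 8 under repeated in-shuffles:
8 → 16 → 9 → 18 → 13 → 3 → 6 → 12 → 1 → 2 → 4 → 8
It first returns after 11 in-shuffles.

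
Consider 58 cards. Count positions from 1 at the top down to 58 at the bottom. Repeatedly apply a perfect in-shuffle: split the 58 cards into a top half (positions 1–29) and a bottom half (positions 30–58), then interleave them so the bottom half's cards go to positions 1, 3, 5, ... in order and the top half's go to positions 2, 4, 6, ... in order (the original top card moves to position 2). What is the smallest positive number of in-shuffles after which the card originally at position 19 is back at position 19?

58

Follow position 19 under repeated in-shuffles:
19 → 38 → 17 → 34 → 9 → 18 → 36 → 13 → ... → 19 (length 58)
It first returns after 58 in-shuffles.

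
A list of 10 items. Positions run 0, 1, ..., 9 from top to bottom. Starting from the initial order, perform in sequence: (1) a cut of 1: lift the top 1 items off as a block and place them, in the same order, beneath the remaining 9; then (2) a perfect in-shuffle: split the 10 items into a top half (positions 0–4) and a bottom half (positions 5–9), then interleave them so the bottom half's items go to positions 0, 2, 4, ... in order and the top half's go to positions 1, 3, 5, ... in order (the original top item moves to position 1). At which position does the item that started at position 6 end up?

0

Track the item from position 6 forward through each operation:
  after op 1 (cut 1): 6 → 5
  after op 2 (in-shuffle): 5 → 0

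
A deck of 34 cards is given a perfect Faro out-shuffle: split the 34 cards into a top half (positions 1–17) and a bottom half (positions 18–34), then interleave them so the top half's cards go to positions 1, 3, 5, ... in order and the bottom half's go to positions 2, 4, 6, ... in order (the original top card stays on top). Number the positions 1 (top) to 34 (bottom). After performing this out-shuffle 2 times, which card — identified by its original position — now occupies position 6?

Work backwards from position 6, undoing one out-shuffle at a time:
6 ← 20 ← 27
So the card now at position 6 started at position 27.

27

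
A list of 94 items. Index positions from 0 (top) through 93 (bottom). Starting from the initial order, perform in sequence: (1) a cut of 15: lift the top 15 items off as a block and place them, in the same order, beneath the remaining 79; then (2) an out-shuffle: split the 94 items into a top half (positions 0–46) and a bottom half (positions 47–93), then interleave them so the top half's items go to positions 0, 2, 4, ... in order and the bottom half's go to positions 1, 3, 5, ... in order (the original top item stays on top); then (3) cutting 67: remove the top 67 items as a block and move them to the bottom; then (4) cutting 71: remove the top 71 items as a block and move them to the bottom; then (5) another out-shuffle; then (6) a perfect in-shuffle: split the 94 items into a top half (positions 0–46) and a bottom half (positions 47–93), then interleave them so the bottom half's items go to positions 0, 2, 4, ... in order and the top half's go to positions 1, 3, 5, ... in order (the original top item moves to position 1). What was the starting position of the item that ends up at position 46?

Undo the operations in reverse order, starting from position 46:
  undo op 6 (in-shuffle, from bottom half): 46 ← 70
  undo op 5 (out-shuffle, from top half): 70 ← 35
  undo op 4 (cut 71): 35 ← 12
  undo op 3 (cut 67): 12 ← 79
  undo op 2 (out-shuffle, from bottom half): 79 ← 86
  undo op 1 (cut 15): 86 ← 7
So the item at position 46 came from original position 7.

7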